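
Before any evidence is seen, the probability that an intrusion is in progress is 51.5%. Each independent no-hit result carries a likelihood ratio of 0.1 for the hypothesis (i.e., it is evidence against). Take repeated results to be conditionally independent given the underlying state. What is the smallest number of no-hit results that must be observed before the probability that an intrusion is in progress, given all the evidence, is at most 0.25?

1

Prior odds: 0.515 ÷ 0.485 = 103/97.
Likelihood ratio per no-hit result = 0.1.
Target posterior odds = 0.25/0.75 = 1/3.
Require 0.1ⁿ ≤ 1/3 ÷ (103/97) = 97/309.
0.1¹ = 0.1, which is already at or below the required 97/309; so n = 1.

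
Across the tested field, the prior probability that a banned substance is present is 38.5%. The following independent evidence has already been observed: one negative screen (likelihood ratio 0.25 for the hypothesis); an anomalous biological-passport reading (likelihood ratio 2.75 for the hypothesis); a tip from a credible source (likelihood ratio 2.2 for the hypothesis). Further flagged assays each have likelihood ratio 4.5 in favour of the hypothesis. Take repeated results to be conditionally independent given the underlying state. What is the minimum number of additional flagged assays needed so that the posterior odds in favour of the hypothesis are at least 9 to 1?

Prior odds = 0.385/0.615 = 77/123.
Combined Bayes factor of the evidence already in hand = 0.25 × 2.75 × 2.2 = 1.5125.
Odds after that evidence = (77/123) × 1.5125 = 9317/9840.
Target odds = 9.
Need 4.5ⁿ ≥ 9 ÷ (9317/9840) = 88560/9317.
4.5¹ = 4.5 falls short of 88560/9317 but 4.5² = 20.25 reaches it, so n = 2.

2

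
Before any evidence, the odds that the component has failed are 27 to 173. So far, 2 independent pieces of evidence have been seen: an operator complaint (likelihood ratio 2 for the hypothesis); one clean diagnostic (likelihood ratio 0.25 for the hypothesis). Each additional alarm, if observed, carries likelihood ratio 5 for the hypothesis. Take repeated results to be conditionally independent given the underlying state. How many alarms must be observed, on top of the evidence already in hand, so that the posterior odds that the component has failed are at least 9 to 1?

Prior odds = 27/173.
Combined Bayes factor of the evidence already in hand = 2 × 0.25 = 0.5.
Odds after that evidence = (27/173) × 0.5 = 27/346.
Target odds = 9.
Need 5ⁿ ≥ 9 ÷ (27/346) = 346/3.
5² = 25 falls short of 346/3 but 5³ = 125 reaches it, so n = 3.

3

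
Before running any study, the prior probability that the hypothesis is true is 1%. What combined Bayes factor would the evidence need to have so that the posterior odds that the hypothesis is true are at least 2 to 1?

198

Prior odds = 0.01/0.99 = 1/99.
Target odds = 2.
Required Bayes factor = 2 ÷ (1/99) = 198.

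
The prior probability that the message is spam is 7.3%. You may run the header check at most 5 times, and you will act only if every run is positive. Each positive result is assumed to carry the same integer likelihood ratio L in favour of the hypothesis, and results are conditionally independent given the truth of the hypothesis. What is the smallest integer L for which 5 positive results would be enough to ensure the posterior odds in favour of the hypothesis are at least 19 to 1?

Prior odds = 0.073/0.927 = 73/927.
Target odds = 19.
Need L⁵ ≥ 19 ÷ (73/927) = 17613/73.
2⁵ = 32 < 17613/73 ≤ 243 = 3⁵, so L = 3.

3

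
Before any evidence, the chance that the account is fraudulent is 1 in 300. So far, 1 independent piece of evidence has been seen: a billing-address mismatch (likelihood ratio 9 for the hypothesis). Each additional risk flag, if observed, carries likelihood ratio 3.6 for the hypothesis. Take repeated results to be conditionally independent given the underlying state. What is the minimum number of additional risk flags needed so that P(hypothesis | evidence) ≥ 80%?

Prior odds = (1/300)/(299/300) = 1/299.
Bayes factor of the evidence already in hand = 9.
Odds after that evidence = (1/299) × 9 = 9/299.
Target odds = 0.8/0.2 = 4.
Need 3.6ⁿ ≥ 4 ÷ (9/299) = 1196/9.
3.6³ = 46.656 falls short of 1196/9 but 3.6⁴ = 167.9616 reaches it, so n = 4.

4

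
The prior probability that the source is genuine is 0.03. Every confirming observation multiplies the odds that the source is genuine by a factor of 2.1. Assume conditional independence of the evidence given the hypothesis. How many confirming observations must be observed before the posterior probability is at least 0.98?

10

Prior odds: 0.03 ÷ 0.97 = 3/97.
Likelihood ratio per confirming observation = 2.1.
Target odds: 0.98 ÷ 0.02 = 49.
Need (3/97) × 2.1ⁿ ≥ 49, i.e. 2.1ⁿ ≥ 4753/3.
2.1⁹ ≈794.28 falls short of 4753/3 but 2.1¹⁰ ≈1667.99 reaches it, so n = 10.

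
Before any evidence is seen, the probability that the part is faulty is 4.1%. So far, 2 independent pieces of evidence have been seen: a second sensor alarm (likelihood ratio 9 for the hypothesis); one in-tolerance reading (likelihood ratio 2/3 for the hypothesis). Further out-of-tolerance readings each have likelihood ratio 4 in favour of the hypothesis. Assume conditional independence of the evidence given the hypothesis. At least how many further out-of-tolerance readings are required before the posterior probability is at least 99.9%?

6

Prior odds = 0.041/0.959 = 41/959.
Combined Bayes factor of the evidence already in hand = 9 × (2/3) = 6.
Odds after that evidence = (41/959) × 6 = 246/959.
Target odds = 0.999/0.001 = 999.
Need 4ⁿ ≥ 999 ÷ (246/959) = 319347/82.
4⁵ = 1024 falls short of 319347/82 but 4⁶ = 4096 reaches it, so n = 6.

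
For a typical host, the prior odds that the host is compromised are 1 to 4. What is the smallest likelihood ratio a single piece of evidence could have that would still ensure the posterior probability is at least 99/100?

396

Prior odds = 0.25.
Target odds = 0.99/0.01 = 99.
Required Bayes factor = 99 ÷ 0.25 = 396.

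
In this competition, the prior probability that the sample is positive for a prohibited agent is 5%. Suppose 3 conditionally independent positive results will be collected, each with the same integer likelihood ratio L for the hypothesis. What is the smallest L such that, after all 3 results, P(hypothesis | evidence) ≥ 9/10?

Prior odds = 0.05/0.95 = 1/19.
Target odds = 0.9/0.1 = 9.
Need L³ ≥ 9 ÷ (1/19) = 171.
5³ = 125 < 171 ≤ 216 = 6³, so L = 6.

6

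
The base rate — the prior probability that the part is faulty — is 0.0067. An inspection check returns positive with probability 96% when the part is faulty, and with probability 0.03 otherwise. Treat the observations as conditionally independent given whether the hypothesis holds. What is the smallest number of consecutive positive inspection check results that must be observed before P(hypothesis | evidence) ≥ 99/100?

Prior odds = 0.0067/0.9933 = 67/9933.
Likelihood ratio of a positive result = 0.96/0.03 = 32.
Target posterior odds = 0.99/0.01 = 99.
Need (67/9933) × 32ⁿ ≥ 99, i.e. 32ⁿ ≥ 983367/67.
32² = 1024 falls short of 983367/67 but 32³ = 32768 reaches it, so n = 3.

3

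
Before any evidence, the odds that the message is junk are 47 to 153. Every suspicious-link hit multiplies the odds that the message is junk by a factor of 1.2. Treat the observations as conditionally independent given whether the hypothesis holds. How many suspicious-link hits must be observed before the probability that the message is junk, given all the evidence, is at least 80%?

15

Prior odds = 47/153.
Likelihood ratio per suspicious-link hit = 1.2.
Target odds: 0.8 ÷ 0.2 = 4.
Require 1.2ⁿ ≥ 4 ÷ (47/153) = 612/47.
1.2¹⁴ ≈12.8392 falls short of 612/47 but 1.2¹⁵ ≈15.407 reaches it, so n = 15.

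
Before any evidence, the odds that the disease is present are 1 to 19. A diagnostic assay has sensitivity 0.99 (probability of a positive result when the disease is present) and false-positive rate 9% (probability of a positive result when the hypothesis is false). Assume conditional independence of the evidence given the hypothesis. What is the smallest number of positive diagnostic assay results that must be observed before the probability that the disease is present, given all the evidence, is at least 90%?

Prior odds = 1/19.
Likelihood ratio of a positive result = 0.99/0.09 = 11.
Target posterior odds = 0.9/0.1 = 9.
Require 11ⁿ ≥ 9 ÷ (1/19) = 171.
11² = 121 falls short of 171 but 11³ = 1331 reaches it, so n = 3.

3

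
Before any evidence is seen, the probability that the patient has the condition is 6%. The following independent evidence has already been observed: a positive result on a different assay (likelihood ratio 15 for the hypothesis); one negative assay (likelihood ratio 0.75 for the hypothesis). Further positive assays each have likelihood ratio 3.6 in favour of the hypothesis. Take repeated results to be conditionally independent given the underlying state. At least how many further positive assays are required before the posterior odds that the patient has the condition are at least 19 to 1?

Prior odds = 0.06/0.94 = 3/47.
Combined Bayes factor of the evidence already in hand = 15 × 0.75 = 11.25.
Odds after that evidence = (3/47) × 11.25 = 135/188.
Target odds = 19.
Need 3.6ⁿ ≥ 19 ÷ (135/188) = 3572/135.
3.6² = 12.96 falls short of 3572/135 but 3.6³ = 46.656 reaches it, so n = 3.

3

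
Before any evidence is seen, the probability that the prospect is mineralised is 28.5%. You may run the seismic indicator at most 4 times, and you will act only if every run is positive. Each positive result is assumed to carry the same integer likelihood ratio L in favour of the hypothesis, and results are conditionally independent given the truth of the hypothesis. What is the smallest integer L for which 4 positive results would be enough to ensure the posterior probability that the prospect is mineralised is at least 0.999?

8

Prior odds = 0.285/0.715 = 57/143.
Target odds = 0.999/0.001 = 999.
Need L⁴ ≥ 999 ÷ (57/143) = 47619/19.
7⁴ = 2401 < 47619/19 ≤ 4096 = 8⁴, so L = 8.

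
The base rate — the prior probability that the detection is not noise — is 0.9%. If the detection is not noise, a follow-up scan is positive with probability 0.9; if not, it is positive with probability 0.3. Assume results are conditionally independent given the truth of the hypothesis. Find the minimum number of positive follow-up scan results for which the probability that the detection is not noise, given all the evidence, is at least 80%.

Prior odds: 0.009 ÷ 0.991 = 9/991.
Likelihood ratio of a positive = 0.9/0.3 = 3.
Target odds: 0.8 ÷ 0.2 = 4.
Require 3ⁿ ≥ 4 ÷ (9/991) = 3964/9.
3⁵ = 243 falls short of 3964/9 but 3⁶ = 729 reaches it, so n = 6.

6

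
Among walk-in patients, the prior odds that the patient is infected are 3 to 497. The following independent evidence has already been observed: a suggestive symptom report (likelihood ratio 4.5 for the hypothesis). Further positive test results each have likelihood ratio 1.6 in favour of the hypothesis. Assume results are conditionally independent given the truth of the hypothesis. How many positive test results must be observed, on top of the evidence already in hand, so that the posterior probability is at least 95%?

14

Prior odds = 3/497.
Bayes factor of the evidence already in hand = 4.5.
Odds after that evidence = (3/497) × 4.5 = 27/994.
Target odds = 0.95/0.05 = 19.
Need 1.6ⁿ ≥ 19 ÷ (27/994) = 18886/27.
1.6¹³ ≈450.36 falls short of 18886/27 but 1.6¹⁴ ≈720.576 reaches it, so n = 14.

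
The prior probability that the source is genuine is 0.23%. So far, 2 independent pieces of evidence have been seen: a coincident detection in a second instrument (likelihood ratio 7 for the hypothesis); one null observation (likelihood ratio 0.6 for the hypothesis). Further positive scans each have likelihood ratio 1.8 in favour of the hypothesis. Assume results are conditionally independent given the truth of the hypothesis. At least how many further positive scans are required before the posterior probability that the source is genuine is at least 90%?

12

Prior odds = 0.0023/0.9977 = 23/9977.
Combined Bayes factor of the evidence already in hand = 7 × 0.6 = 4.2.
Odds after that evidence = (23/9977) × 4.2 = 483/49885.
Target odds = 0.9/0.1 = 9.
Need 1.8ⁿ ≥ 9 ÷ (483/49885) = 149655/161.
1.8¹¹ ≈642.684 falls short of 149655/161 but 1.8¹² ≈1156.83 reaches it, so n = 12.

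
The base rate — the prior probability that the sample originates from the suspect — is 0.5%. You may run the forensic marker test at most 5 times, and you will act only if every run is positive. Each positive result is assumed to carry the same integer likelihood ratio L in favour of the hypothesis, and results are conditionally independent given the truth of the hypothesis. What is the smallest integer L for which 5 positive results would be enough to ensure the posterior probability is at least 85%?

5

Prior odds = 0.005/0.995 = 1/199.
Target odds = 0.85/0.15 = 17/3.
Need L⁵ ≥ 17/3 ÷ (1/199) = 3383/3.
4⁵ = 1024 < 3383/3 ≤ 3125 = 5⁵, so L = 5.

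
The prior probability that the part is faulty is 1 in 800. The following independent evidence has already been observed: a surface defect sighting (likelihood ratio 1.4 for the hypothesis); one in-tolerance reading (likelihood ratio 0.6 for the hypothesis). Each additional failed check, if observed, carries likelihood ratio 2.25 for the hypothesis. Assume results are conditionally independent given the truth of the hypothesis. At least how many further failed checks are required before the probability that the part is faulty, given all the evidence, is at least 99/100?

15

Prior odds = 0.00125/0.99875 = 1/799.
Combined Bayes factor of the evidence already in hand = 1.4 × 0.6 = 0.84.
Odds after that evidence = (1/799) × 0.84 = 21/19975.
Target odds = 0.99/0.01 = 99.
Need 2.25ⁿ ≥ 99 ÷ (21/19975) = 659175/7.
2.25¹⁴ ≈85222.7 falls short of 659175/7 but 2.25¹⁵ ≈191751 reaches it, so n = 15.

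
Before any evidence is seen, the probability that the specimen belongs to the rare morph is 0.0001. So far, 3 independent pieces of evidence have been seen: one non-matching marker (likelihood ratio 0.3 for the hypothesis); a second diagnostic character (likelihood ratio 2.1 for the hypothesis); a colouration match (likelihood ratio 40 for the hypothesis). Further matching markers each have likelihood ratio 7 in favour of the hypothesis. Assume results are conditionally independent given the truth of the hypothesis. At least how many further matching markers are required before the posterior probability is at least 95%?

Prior odds = 0.0001/0.9999 = 1/9999.
Combined Bayes factor of the evidence already in hand = 0.3 × 2.1 × 40 = 25.2.
Odds after that evidence = (1/9999) × 25.2 = 14/5555.
Target odds = 0.95/0.05 = 19.
Need 7ⁿ ≥ 19 ÷ (14/5555) = 105545/14.
7⁴ = 2401 falls short of 105545/14 but 7⁵ = 16807 reaches it, so n = 5.

5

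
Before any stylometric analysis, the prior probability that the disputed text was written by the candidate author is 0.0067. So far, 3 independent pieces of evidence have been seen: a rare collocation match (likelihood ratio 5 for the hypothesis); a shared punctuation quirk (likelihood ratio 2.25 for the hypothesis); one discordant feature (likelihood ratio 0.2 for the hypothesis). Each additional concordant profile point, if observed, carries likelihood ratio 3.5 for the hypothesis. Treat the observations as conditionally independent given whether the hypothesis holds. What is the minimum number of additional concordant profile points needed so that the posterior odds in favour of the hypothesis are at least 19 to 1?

Prior odds = 0.0067/0.9933 = 67/9933.
Combined Bayes factor of the evidence already in hand = 5 × 2.25 × 0.2 = 2.25.
Odds after that evidence = (67/9933) × 2.25 = 201/13244.
Target odds = 19.
Need 3.5ⁿ ≥ 19 ÷ (201/13244) = 251636/201.
3.5⁵ = 525.21875 falls short of 251636/201 but 3.5⁶ = 1838.265625 reaches it, so n = 6.

6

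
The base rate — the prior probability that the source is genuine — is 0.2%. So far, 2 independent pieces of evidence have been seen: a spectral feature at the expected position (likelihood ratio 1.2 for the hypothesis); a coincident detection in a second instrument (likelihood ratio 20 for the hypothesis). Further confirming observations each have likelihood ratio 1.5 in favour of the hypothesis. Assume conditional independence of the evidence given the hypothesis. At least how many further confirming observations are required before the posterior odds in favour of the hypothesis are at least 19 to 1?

Prior odds = 0.002/0.998 = 1/499.
Combined Bayes factor of the evidence already in hand = 1.2 × 20 = 24.
Odds after that evidence = (1/499) × 24 = 24/499.
Target odds = 19.
Need 1.5ⁿ ≥ 19 ÷ (24/499) = 9481/24.
1.5¹⁴ = 4782969/16384 falls short of 9481/24 but 1.5¹⁵ = 14348907/32768 reaches it, so n = 15.

15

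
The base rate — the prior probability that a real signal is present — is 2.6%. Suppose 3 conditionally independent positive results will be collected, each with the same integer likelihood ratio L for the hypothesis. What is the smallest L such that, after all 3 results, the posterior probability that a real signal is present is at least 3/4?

Prior odds = 0.026/0.974 = 13/487.
Target odds = 0.75/0.25 = 3.
Need L³ ≥ 3 ÷ (13/487) = 1461/13.
4³ = 64 < 1461/13 ≤ 125 = 5³, so L = 5.

5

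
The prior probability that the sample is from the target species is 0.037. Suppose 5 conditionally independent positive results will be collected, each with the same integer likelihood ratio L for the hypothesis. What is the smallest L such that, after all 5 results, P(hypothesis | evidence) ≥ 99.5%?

6

Prior odds = 0.037/0.963 = 37/963.
Target odds = 0.995/0.005 = 199.
Need L⁵ ≥ 199 ÷ (37/963) = 191637/37.
5⁵ = 3125 < 191637/37 ≤ 7776 = 6⁵, so L = 6.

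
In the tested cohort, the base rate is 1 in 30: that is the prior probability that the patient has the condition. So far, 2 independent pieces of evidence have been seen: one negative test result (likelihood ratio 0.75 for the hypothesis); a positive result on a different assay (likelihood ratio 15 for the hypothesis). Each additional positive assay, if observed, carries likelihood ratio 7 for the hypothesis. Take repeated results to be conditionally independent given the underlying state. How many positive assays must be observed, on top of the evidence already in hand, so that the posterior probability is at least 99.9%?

5

Prior odds = (1/30)/(29/30) = 1/29.
Combined Bayes factor of the evidence already in hand = 0.75 × 15 = 11.25.
Odds after that evidence = (1/29) × 11.25 = 45/116.
Target odds = 0.999/0.001 = 999.
Need 7ⁿ ≥ 999 ÷ (45/116) = 2575.2.
7⁴ = 2401 falls short of 2575.2 but 7⁵ = 16807 reaches it, so n = 5.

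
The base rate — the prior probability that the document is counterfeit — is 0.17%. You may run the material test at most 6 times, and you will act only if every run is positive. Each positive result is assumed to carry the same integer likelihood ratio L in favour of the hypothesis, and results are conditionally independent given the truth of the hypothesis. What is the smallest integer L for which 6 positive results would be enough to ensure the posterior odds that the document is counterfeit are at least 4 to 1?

Prior odds = 0.0017/0.9983 = 17/9983.
Target odds = 4.
Need L⁶ ≥ 4 ÷ (17/9983) = 39932/17.
3⁶ = 729 < 39932/17 ≤ 4096 = 4⁶, so L = 4.

4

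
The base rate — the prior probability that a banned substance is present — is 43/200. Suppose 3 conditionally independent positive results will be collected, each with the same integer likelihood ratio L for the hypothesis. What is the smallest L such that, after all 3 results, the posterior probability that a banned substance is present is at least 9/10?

4

Prior odds = 0.215/0.785 = 43/157.
Target odds = 0.9/0.1 = 9.
Need L³ ≥ 9 ÷ (43/157) = 1413/43.
3³ = 27 < 1413/43 ≤ 64 = 4³, so L = 4.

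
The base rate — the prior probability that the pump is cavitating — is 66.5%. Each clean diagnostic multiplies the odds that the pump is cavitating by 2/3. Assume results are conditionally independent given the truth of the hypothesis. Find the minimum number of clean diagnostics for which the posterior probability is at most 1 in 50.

12

Prior odds = 0.665/0.335 = 133/67.
Likelihood ratio per clean diagnostic = 2/3.
Target posterior odds = 0.02/0.98 = 1/49.
Require (2/3)ⁿ ≤ 1/49 ÷ (133/67) = 67/6517.
(2/3)¹¹ = 2048/177147 is still above 67/6517 but (2/3)¹² = 4096/531441 is at or below it, so n = 12.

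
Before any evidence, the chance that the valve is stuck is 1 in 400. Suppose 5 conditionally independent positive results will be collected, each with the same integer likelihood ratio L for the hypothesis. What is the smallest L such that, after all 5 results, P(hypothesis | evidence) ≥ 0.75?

5

Prior odds = 0.0025/0.9975 = 1/399.
Target odds = 0.75/0.25 = 3.
Need L⁵ ≥ 3 ÷ (1/399) = 1197.
4⁵ = 1024 < 1197 ≤ 3125 = 5⁵, so L = 5.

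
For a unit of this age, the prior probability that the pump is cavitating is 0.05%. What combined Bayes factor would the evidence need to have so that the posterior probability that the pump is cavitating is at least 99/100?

Prior odds = 0.0005/0.9995 = 1/1999.
Target odds = 0.99/0.01 = 99.
Required Bayes factor = 99 ÷ (1/1999) = 197901.

197901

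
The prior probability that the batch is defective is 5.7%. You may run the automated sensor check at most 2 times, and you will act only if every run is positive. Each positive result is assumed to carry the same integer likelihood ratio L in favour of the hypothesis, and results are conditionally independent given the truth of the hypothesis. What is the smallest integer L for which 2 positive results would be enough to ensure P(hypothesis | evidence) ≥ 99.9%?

Prior odds = 0.057/0.943 = 57/943.
Target odds = 0.999/0.001 = 999.
Need L² ≥ 999 ÷ (57/943) = 314019/19.
128² = 16384 < 314019/19 ≤ 16641 = 129², so L = 129.

129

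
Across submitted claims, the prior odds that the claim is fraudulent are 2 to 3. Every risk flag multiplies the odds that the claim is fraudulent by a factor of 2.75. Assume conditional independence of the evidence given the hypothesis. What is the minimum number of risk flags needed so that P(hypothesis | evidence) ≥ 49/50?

Prior odds = 2/3.
Likelihood ratio per risk flag = 2.75.
Target odds: 0.98 ÷ 0.02 = 49.
Require 2.75ⁿ ≥ 49 ÷ (2/3) = 73.5.
2.75⁴ = 57.19140625 falls short of 73.5 but 2.75⁵ = 161051/1024 reaches it, so n = 5.

5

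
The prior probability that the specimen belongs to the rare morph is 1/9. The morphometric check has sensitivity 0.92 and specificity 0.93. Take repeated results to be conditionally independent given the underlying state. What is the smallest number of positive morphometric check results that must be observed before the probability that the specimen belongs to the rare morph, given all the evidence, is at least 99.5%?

3

Prior odds: (1/9) ÷ (8/9) = 0.125.
False-positive rate = 1 − 0.93 = 0.07; likelihood ratio of a positive = 0.92/0.07 = 92/7.
Target posterior odds = 0.995/0.005 = 199.
Require (92/7)ⁿ ≥ 199 ÷ 0.125 = 1592.
(92/7)² = 8464/49 falls short of 1592 but (92/7)³ = 778688/343 reaches it, so n = 3.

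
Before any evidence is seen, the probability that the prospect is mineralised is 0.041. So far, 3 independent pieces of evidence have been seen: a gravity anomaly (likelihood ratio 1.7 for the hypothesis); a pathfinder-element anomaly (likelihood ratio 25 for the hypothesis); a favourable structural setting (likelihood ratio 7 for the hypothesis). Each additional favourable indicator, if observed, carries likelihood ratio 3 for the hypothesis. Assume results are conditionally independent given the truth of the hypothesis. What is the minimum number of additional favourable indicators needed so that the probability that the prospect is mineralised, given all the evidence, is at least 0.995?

Prior odds = 0.041/0.959 = 41/959.
Combined Bayes factor of the evidence already in hand = 1.7 × 25 × 7 = 297.5.
Odds after that evidence = (41/959) × 297.5 = 3485/274.
Target odds = 0.995/0.005 = 199.
Need 3ⁿ ≥ 199 ÷ (3485/274) = 54526/3485.
3² = 9 falls short of 54526/3485 but 3³ = 27 reaches it, so n = 3.

3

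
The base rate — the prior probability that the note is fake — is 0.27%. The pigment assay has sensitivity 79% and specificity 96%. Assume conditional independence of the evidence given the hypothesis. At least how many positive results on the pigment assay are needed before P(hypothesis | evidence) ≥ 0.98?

4

Prior odds: 0.0027 ÷ 0.9973 = 27/9973.
False-positive rate = 1 − 0.96 = 0.04; likelihood ratio of a positive = 0.79/0.04 = 19.75.
Target odds: 0.98 ÷ 0.02 = 49.
Require 19.75ⁿ ≥ 49 ÷ (27/9973) = 488677/27.
19.75³ = 7703.734375 falls short of 488677/27 but 19.75⁴ = 38950081/256 reaches it, so n = 4.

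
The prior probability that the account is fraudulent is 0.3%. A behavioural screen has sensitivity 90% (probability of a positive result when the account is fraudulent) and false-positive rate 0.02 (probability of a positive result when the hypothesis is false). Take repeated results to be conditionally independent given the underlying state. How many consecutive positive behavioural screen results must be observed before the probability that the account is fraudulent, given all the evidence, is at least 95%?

3

Prior odds = 0.003/0.997 = 3/997.
Likelihood ratio of a positive result = 0.9/0.02 = 45.
Target posterior odds = 0.95/0.05 = 19.
Need (3/997) × 45ⁿ ≥ 19, i.e. 45ⁿ ≥ 18943/3.
45² = 2025 falls short of 18943/3 but 45³ = 91125 reaches it, so n = 3.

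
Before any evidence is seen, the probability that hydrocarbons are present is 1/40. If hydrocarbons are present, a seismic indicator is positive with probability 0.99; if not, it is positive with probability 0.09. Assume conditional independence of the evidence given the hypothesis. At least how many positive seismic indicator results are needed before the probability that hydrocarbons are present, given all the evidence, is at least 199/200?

Prior odds = 0.025/0.975 = 1/39.
Likelihood ratio of a positive = 0.99/0.09 = 11.
Target posterior odds = 0.995/0.005 = 199.
Require 11ⁿ ≥ 199 ÷ (1/39) = 7761.
11³ = 1331 falls short of 7761 but 11⁴ = 14641 reaches it, so n = 4.

4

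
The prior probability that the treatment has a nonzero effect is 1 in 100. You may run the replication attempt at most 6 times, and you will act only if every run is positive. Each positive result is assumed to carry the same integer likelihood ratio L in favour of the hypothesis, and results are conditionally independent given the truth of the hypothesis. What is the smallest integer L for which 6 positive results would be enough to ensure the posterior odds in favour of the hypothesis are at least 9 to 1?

Prior odds = 0.01/0.99 = 1/99.
Target odds = 9.
Need L⁶ ≥ 9 ÷ (1/99) = 891.
3⁶ = 729 < 891 ≤ 4096 = 4⁶, so L = 4.

4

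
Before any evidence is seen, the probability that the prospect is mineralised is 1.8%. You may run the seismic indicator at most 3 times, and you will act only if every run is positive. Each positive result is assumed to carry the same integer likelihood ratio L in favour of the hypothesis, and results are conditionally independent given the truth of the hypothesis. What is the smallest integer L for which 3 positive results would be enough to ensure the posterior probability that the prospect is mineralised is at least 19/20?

11

Prior odds = 0.018/0.982 = 9/491.
Target odds = 0.95/0.05 = 19.
Need L³ ≥ 19 ÷ (9/491) = 9329/9.
10³ = 1000 < 9329/9 ≤ 1331 = 11³, so L = 11.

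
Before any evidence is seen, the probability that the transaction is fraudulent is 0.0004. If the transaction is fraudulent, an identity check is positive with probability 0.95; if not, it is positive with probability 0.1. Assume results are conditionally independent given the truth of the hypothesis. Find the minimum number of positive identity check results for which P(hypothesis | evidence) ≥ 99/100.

6

Prior odds = 0.0004/0.9996 = 1/2499.
Likelihood ratio of a positive = 0.95/0.1 = 9.5.
Target odds: 0.99 ÷ 0.01 = 99.
Require 9.5ⁿ ≥ 99 ÷ (1/2499) = 247401.
9.5⁵ = 77378.09375 falls short of 247401 but 9.5⁶ = 47045881/64 reaches it, so n = 6.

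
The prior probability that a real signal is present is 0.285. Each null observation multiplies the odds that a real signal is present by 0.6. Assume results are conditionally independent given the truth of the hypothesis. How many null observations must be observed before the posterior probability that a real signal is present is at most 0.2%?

Prior odds = 0.285/0.715 = 57/143.
Likelihood ratio per null observation = 0.6.
Target posterior odds = 0.002/0.998 = 1/499.
Need (57/143) × 0.6ⁿ ≤ 1/499, i.e. 0.6ⁿ ≤ 143/28443.
0.6¹⁰ = 59049/9765625 is still above 143/28443 but 0.6¹¹ = 177147/48828125 is at or below it, so n = 11.

11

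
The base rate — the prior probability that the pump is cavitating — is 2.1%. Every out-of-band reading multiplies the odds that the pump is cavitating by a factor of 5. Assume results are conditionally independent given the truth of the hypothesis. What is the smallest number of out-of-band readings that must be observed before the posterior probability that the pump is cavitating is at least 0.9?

Prior odds = 0.021/0.979 = 21/979.
Likelihood ratio per out-of-band reading = 5.
Target posterior odds = 0.9/0.1 = 9.
Need (21/979) × 5ⁿ ≥ 9, i.e. 5ⁿ ≥ 2937/7.
5³ = 125 falls short of 2937/7 but 5⁴ = 625 reaches it, so n = 4.

4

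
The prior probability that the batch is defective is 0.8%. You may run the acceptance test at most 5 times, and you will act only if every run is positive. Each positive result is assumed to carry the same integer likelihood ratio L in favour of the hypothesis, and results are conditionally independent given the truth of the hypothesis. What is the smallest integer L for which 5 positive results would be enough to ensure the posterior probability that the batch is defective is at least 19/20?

5

Prior odds = 0.008/0.992 = 1/124.
Target odds = 0.95/0.05 = 19.
Need L⁵ ≥ 19 ÷ (1/124) = 2356.
4⁵ = 1024 < 2356 ≤ 3125 = 5⁵, so L = 5.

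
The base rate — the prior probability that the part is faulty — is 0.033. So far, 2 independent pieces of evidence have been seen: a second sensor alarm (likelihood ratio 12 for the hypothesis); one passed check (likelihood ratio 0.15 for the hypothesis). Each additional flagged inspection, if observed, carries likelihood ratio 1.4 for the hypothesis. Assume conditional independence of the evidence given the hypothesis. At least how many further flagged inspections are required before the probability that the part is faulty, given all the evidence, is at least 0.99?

22

Prior odds = 0.033/0.967 = 33/967.
Combined Bayes factor of the evidence already in hand = 12 × 0.15 = 1.8.
Odds after that evidence = (33/967) × 1.8 = 297/4835.
Target odds = 0.99/0.01 = 99.
Need 1.4ⁿ ≥ 99 ÷ (297/4835) = 4835/3.
1.4²¹ ≈1171.36 falls short of 4835/3 but 1.4²² ≈1639.9 reaches it, so n = 22.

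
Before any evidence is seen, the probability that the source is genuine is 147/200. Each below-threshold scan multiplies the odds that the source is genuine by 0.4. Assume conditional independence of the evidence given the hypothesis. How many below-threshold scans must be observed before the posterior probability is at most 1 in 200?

7

Prior odds: 0.735 ÷ 0.265 = 147/53.
Likelihood ratio per below-threshold scan = 0.4.
Target odds: 0.005 ÷ 0.995 = 1/199.
Require 0.4ⁿ ≤ 1/199 ÷ (147/53) = 53/29253.
0.4⁶ = 64/15625 is still above 53/29253 but 0.4⁷ = 128/78125 is at or below it, so n = 7.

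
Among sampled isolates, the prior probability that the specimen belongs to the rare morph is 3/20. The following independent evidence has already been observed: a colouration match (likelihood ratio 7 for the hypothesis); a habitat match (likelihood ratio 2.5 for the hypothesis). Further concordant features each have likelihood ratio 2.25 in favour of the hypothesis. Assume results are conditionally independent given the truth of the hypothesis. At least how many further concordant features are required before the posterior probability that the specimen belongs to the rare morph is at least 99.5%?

Prior odds = 0.15/0.85 = 3/17.
Combined Bayes factor of the evidence already in hand = 7 × 2.5 = 17.5.
Odds after that evidence = (3/17) × 17.5 = 105/34.
Target odds = 0.995/0.005 = 199.
Need 2.25ⁿ ≥ 199 ÷ (105/34) = 6766/105.
2.25⁵ = 59049/1024 falls short of 6766/105 but 2.25⁶ = 531441/4096 reaches it, so n = 6.

6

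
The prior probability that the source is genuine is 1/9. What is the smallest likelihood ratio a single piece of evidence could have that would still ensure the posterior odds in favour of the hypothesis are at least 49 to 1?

Prior odds = (1/9)/(8/9) = 0.125.
Target odds = 49.
Required Bayes factor = 49 ÷ 0.125 = 392.

392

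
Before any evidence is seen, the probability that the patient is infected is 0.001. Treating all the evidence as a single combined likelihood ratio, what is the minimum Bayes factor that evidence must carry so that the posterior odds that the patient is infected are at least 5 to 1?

4995

Prior odds = 0.001/0.999 = 1/999.
Target odds = 5.
Required Bayes factor = 5 ÷ (1/999) = 4995.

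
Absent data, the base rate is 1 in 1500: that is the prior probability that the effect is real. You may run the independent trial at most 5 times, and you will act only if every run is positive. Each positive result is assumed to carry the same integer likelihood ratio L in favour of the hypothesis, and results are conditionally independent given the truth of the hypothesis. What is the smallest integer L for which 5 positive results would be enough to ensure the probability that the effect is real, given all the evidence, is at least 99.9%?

18

Prior odds = (1/1500)/(1499/1500) = 1/1499.
Target odds = 0.999/0.001 = 999.
Need L⁵ ≥ 999 ÷ (1/1499) = 1497501.
17⁵ = 1419857 < 1497501 ≤ 1889568 = 18⁵, so L = 18.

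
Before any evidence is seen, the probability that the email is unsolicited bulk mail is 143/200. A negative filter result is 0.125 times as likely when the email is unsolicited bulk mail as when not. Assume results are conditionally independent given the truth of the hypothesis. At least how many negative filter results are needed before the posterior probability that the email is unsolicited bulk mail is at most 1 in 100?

3

Prior odds = 0.715/0.285 = 143/57.
Likelihood ratio per negative filter result = 0.125.
Target odds: 0.01 ÷ 0.99 = 1/99.
Need (143/57) × 0.125ⁿ ≤ 1/99, i.e. 0.125ⁿ ≤ 19/4719.
0.125² = 0.015625 is still above 19/4719 but 0.125³ = 0.001953125 is at or below it, so n = 3.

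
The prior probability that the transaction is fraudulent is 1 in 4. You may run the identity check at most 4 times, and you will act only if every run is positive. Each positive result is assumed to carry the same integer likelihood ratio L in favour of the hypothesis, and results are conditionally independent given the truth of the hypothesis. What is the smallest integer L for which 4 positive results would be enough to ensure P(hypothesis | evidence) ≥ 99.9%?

8

Prior odds = 0.25/0.75 = 1/3.
Target odds = 0.999/0.001 = 999.
Need L⁴ ≥ 999 ÷ (1/3) = 2997.
7⁴ = 2401 < 2997 ≤ 4096 = 8⁴, so L = 8.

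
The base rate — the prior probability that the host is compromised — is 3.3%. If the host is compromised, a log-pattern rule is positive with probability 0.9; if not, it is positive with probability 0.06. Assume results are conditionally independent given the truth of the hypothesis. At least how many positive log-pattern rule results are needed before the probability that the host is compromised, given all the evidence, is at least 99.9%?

4

Prior odds = 0.033/0.967 = 33/967.
Likelihood ratio of a positive = 0.9/0.06 = 15.
Target posterior odds = 0.999/0.001 = 999.
Need (33/967) × 15ⁿ ≥ 999, i.e. 15ⁿ ≥ 322011/11.
15³ = 3375 falls short of 322011/11 but 15⁴ = 50625 reaches it, so n = 4.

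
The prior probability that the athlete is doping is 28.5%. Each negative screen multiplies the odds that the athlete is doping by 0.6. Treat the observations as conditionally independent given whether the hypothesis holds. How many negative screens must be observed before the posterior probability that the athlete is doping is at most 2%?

6

Prior odds: 0.285 ÷ 0.715 = 57/143.
Likelihood ratio per negative screen = 0.6.
Target posterior odds = 0.02/0.98 = 1/49.
Need (57/143) × 0.6ⁿ ≤ 1/49, i.e. 0.6ⁿ ≤ 143/2793.
0.6⁵ = 0.07776 is still above 143/2793 but 0.6⁶ = 729/15625 is at or below it, so n = 6.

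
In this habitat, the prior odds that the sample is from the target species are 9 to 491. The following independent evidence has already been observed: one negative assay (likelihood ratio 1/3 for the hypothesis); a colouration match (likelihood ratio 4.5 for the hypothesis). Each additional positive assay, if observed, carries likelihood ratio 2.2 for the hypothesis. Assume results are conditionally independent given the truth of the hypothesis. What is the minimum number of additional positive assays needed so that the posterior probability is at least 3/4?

Prior odds = 9/491.
Combined Bayes factor of the evidence already in hand = (1/3) × 4.5 = 1.5.
Odds after that evidence = (9/491) × 1.5 = 27/982.
Target odds = 0.75/0.25 = 3.
Need 2.2ⁿ ≥ 3 ÷ (27/982) = 982/9.
2.2⁵ = 51.53632 falls short of 982/9 but 2.2⁶ = 1771561/15625 reaches it, so n = 6.

6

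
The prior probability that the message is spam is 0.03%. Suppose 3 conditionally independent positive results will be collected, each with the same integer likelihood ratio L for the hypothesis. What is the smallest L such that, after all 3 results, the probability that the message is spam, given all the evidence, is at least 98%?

Prior odds = 0.0003/0.9997 = 3/9997.
Target odds = 0.98/0.02 = 49.
Need L³ ≥ 49 ÷ (3/9997) = 489853/3.
54³ = 157464 < 489853/3 ≤ 166375 = 55³, so L = 55.

55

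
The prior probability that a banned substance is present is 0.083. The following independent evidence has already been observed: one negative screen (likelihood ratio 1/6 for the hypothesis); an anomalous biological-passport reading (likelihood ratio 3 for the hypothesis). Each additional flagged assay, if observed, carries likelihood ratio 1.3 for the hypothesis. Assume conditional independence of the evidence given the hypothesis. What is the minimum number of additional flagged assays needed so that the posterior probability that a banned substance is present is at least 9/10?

21

Prior odds = 0.083/0.917 = 83/917.
Combined Bayes factor of the evidence already in hand = (1/6) × 3 = 0.5.
Odds after that evidence = (83/917) × 0.5 = 83/1834.
Target odds = 0.9/0.1 = 9.
Need 1.3ⁿ ≥ 9 ÷ (83/1834) = 16506/83.
1.3²⁰ ≈190.05 falls short of 16506/83 but 1.3²¹ ≈247.065 reaches it, so n = 21.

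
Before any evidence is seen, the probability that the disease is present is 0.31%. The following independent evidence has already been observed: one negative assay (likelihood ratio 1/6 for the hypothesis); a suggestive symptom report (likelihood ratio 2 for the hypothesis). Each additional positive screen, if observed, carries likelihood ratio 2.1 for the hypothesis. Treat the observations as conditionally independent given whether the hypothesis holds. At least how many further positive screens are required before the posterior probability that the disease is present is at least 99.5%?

Prior odds = 0.0031/0.9969 = 31/9969.
Combined Bayes factor of the evidence already in hand = (1/6) × 2 = 1/3.
Odds after that evidence = (31/9969) × 1/3 = 31/29907.
Target odds = 0.995/0.005 = 199.
Need 2.1ⁿ ≥ 199 ÷ (31/29907) = 5951493/31.
2.1¹⁶ ≈143057 falls short of 5951493/31 but 2.1¹⁷ ≈300419 reaches it, so n = 17.

17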